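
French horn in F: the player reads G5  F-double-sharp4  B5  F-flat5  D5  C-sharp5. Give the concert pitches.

Written C4 on the French horn in F sounds as F3, a perfect fifth lower; apply that shift to every note.
G5 -> C5
F##4 -> B#3
B5 -> E5
Fb5 -> Bbb4
D5 -> G4
C#5 -> F#4

C5 B#3 E5 Bbb4 G4 F#4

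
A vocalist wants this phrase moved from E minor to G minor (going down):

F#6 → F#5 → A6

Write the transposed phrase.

A5 A4 C6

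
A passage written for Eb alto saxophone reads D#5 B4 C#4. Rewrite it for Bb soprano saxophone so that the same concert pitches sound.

G#4 E4 F#3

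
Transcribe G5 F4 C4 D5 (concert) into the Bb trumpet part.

A5 G4 D4 E5

The Bb trumpet sounds a major second below written, so the written part must be a major second above concert — transpose each note up.
G5 gives A5
F4 gives G4
C4 gives D4
D5 gives E5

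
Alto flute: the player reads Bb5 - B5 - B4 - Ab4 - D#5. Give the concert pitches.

F5 F#5 F#4 Eb4 A#4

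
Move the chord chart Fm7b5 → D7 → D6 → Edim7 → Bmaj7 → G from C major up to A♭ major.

C major up to A♭ major is a minor sixth; each chord root moves by that interval while the quality stays the same.
Fm7b5: root F up a minor sixth → Db, giving Dbm7b5.
D7: root D up a minor sixth → Bb, giving Bb7.
D6: root D up a minor sixth → Bb, giving Bb6.
Edim7: root E up a minor sixth → C, giving Cdim7.
Bmaj7: root B up a minor sixth → G, giving Gmaj7.
G: root G up a minor sixth → Eb, giving Eb.

Dbm7b5 Bb7 Bb6 Cdim7 Gmaj7 Eb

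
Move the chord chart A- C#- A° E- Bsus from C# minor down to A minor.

C# minor down to A minor is a major third; each chord root moves by that interval while the quality stays the same.
A-: root A down a major third → F, giving F-.
C#-: root C# down a major third → A, giving A-.
A°: root A down a major third → F, giving F°.
E-: root E down a major third → C, giving C-.
Bsus: root B down a major third → G, giving Gsus.

F- A- F° C- Gsus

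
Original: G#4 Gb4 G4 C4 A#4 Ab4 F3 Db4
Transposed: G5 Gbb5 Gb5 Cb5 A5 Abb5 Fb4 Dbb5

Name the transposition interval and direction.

From G#4 to G5 is 8 letter names — an octave of some quality.
G#4 to G5 is 11 semitones, which makes it a diminished octave; the second version is higher, so the direction is up.
Checking another pair — Db4 → Dbb5 — gives the same interval.

up a diminished octave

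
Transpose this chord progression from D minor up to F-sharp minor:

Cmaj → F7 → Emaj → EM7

Emaj A7 G#maj G#M7

D minor up to F-sharp minor is a major third; each chord root moves by that interval while the quality stays the same.
Cmaj: root C up a major third → E, giving Emaj.
F7: root F up a major third → A, giving A7.
Emaj: root E up a major third → G#, giving G#maj.
EM7: root E up a major third → G#, giving G#M7.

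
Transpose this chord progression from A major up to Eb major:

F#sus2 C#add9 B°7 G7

Csus2 Gadd9 F°7 Db7

A major up to Eb major is a diminished fifth; each chord root moves by that interval while the quality stays the same.
F#sus2: root F# up a diminished fifth → C, giving Csus2.
C#add9: root C# up a diminished fifth → G, giving Gadd9.
B°7: root B up a diminished fifth → F, giving F°7.
G7: root G up a diminished fifth → Db, giving Db7.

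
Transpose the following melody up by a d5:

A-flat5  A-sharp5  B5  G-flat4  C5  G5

Ab5 gives Ebb6
A#5 gives E6
B5 gives F6
Gb4 gives Dbb5
C5 gives Gb5
G5 gives Db6

Ebb6 E6 F6 Dbb5 Gb5 Db6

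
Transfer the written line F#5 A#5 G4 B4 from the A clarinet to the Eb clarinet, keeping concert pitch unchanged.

B#4 D##5 C#4 E#4

First find concert pitch: the A clarinet sounds a minor third below written, so F#5 A#5 G4 B4 sounds D#5 F##5 E4 G#4.
Then write for Eb clarinet: it sounds a minor third above written, so the part must be a minor third below concert.
D#5 → B#4
F##5 → D##5
E4 → C#4
G#4 → E#4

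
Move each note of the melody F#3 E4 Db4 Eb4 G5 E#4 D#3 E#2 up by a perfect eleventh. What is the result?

B4 A5 Gb5 Ab5 C7 A#5 G#4 A#3

A perfect eleventh up from F#3 gives B4.
E4 up a perfect eleventh is A5.
Db4 up a perfect eleventh is Gb5.
Eb4 up a perfect eleventh is Ab5.
G5 up a perfect eleventh is C7.
A perfect eleventh up from E#4 gives A#5.
D#3: an eleventh up reaches G, and 17 semitones makes it G#4.
A perfect eleventh up from E#2 gives A#3.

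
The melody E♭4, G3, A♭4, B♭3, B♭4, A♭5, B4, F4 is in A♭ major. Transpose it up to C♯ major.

A♭ major to C♯ major up is an augmented third, so every note moves up by that interval.
Eb4 -> G#4
G3 -> B#3
Ab4 -> C#5
Bb3 -> D#4
Bb4 -> D#5
Ab5 -> C#6
B4 -> D##5
F4 -> A#4

G#4 B#3 C#5 D#4 D#5 C#6 D##5 A#4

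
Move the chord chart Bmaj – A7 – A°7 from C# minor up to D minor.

Cmaj Bb7 Bb°7

C# minor up to D minor is a minor second; each chord root moves by that interval while the quality stays the same.
Bmaj: root B up a minor second → C, giving Cmaj.
A7: root A up a minor second → Bb, giving Bb7.
A°7: root A up a minor second → Bb, giving Bb°7.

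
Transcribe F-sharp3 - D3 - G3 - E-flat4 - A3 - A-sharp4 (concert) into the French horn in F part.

C#4 A3 D4 Bb4 E4 E#5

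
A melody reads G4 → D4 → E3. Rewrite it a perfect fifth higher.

D5 A4 B3

G4 -> D5
D4 -> A4
E3 -> B3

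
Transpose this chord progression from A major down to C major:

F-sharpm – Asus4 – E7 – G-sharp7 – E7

Am Csus4 G7 B7 G7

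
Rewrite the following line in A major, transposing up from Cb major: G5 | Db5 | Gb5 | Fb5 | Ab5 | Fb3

E#6 B5 E6 D6 F#6 D4

From Cb up to A is an augmented sixth; apply that to each pitch.
G5 gives E#6
Db5 gives B5
Gb5 gives E6
Fb5 gives D6
Ab5 gives F#6
Fb3 gives D4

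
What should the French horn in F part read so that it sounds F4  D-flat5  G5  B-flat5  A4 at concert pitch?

C5 Ab5 D6 F6 E5

The French horn in F sounds a perfect fifth below written, so the written part must be a perfect fifth above concert — transpose each note up.
F4 to C5
Db5 to Ab5
G5 to D6
Bb5 to F6
A4 to E5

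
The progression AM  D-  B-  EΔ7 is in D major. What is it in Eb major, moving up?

D major up to Eb major is a minor second; each chord root moves by that interval while the quality stays the same.
AM: root A up a minor second → Bb, giving BbM.
D-: root D up a minor second → Eb, giving Eb-.
B-: root B up a minor second → C, giving C-.
EΔ7: root E up a minor second → F, giving FΔ7.

BbM Eb- C- FΔ7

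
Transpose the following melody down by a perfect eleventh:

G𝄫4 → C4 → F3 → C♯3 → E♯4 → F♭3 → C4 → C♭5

Gbb4 gives Dbb3
C4 gives G2
F3 gives C2
C#3 gives G#1
E#4 gives B#2
Fb3 gives Cb2
C4 gives G2
Cb5 gives Gb3

Dbb3 G2 C2 G#1 B#2 Cb2 G2 Gb3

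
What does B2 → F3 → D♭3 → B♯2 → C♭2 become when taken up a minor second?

C3 Gb3 Ebb3 C#3 Dbb2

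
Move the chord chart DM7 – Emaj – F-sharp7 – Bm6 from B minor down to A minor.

CM7 Dmaj E7 Am6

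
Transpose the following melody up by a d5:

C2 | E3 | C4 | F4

Gb2 Bb3 Gb4 Cb5

C2 -> Gb2
E3 -> Bb3
C4 -> Gb4
F4 -> Cb5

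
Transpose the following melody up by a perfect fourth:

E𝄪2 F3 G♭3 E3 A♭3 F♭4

A perfect fourth up from E##2 gives A##2.
F3: a fourth up reaches B, and 5 semitones makes it Bb3.
Gb3 up a perfect fourth is Cb4.
A perfect fourth up from E3 gives A3.
Ab3: a fourth up reaches D, and 5 semitones makes it Db4.
Fb4 up a perfect fourth is Bbb4.

A##2 Bb3 Cb4 A3 Db4 Bbb4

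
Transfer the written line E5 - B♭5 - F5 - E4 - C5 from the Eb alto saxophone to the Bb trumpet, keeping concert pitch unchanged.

First find concert pitch: the Eb alto saxophone sounds a major sixth below written, so E5 B♭5 F5 E4 C5 sounds G4 Db5 Ab4 G3 Eb4.
Then write for Bb trumpet: it sounds a major second below written, so the part must be a major second above concert.
G4 → A4
Db5 → Eb5
Ab4 → Bb4
G3 → A3
Eb4 → F4

A4 Eb5 Bb4 A3 F4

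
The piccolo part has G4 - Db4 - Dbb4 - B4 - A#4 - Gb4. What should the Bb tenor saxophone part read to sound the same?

A6 Eb6 Ebb6 C#7 B#6 Ab6

First find concert pitch: the piccolo sounds a perfect octave above written, so G4 Db4 Dbb4 B4 A#4 Gb4 sounds G5 Db5 Dbb5 B5 A#5 Gb5.
Then write for Bb tenor saxophone: it sounds a major ninth below written, so the part must be a major ninth above concert.
G5 → A6
Db5 → Eb6
Dbb5 → Ebb6
B5 → C#7
A#5 → B#6
Gb5 → Ab6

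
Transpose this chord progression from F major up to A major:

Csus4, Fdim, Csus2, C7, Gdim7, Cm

Esus4 Adim Esus2 E7 Bdim7 Em

F major up to A major is a major third; each chord root moves by that interval while the quality stays the same.
Csus4: root C up a major third → E, giving Esus4.
Fdim: root F up a major third → A, giving Adim.
Csus2: root C up a major third → E, giving Esus2.
C7: root C up a major third → E, giving E7.
Gdim7: root G up a major third → B, giving Bdim7.
Cm: root C up a major third → E, giving Em.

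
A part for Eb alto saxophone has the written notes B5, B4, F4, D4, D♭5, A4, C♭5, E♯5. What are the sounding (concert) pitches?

Written C4 on the Eb alto saxophone sounds as Eb3, a major sixth lower; apply that shift to every note.
B5 to D5
B4 to D4
F4 to Ab3
D4 to F3
Db5 to Fb4
A4 to C4
Cb5 to Ebb4
E#5 to G#4

D5 D4 Ab3 F3 Fb4 C4 Ebb4 G#4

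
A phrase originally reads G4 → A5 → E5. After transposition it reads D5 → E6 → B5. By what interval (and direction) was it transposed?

up a perfect fifth

Take the first pair: G4 → D5. G to D spans 5 letter names, so the interval is some kind of fifth.
G4 to D5 is 7 semitones, which makes it a perfect fifth; the second version is higher, so the direction is up.
Checking another pair — E5 → B5 — gives the same interval.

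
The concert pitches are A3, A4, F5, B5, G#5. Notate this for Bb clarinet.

The Bb clarinet sounds a major second below written, so the written part must be a major second above concert — transpose each note up.
A3 becomes B3
A4 becomes B4
F5 becomes G5
B5 becomes C#6
G#5 becomes A#5

B3 B4 G5 C#6 A#5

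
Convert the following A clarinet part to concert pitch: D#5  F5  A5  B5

Written C4 on the A clarinet sounds as A3, a minor third lower; apply that shift to every note.
D#5 becomes B#4
F5 becomes D5
A5 becomes F#5
B5 becomes G#5

B#4 D5 F#5 G#5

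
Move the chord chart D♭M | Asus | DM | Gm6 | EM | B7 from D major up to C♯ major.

D major up to C♯ major is a major seventh; each chord root moves by that interval while the quality stays the same.
D♭M: root D♭ up a major seventh → C, giving CM.
Asus: root A up a major seventh → G#, giving G#sus.
DM: root D up a major seventh → C#, giving C#M.
Gm6: root G up a major seventh → F#, giving F#m6.
EM: root E up a major seventh → D#, giving D#M.
B7: root B up a major seventh → A#, giving A#7.

CM G#sus C#M F#m6 D#M A#7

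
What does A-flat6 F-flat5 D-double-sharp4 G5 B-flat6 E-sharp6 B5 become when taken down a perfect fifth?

Ab6 to Db6
Fb5 to Bbb4
D##4 to G##3
G5 to C5
Bb6 to Eb6
E#6 to A#5
B5 to E5

Db6 Bbb4 G##3 C5 Eb6 A#5 E5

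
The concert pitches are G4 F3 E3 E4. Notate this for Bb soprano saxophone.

Written C4 sounds as Bb3 on the Bb soprano saxophone, so concert pitches are written a major second up.
G4 to A4
F3 to G3
E3 to F#3
E4 to F#4

A4 G3 F#3 F#4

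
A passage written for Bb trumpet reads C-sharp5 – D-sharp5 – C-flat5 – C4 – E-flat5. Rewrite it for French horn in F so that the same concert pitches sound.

F#5 G#5 Fb5 F4 Ab5

First find concert pitch: the Bb trumpet sounds a major second below written, so C-sharp5 D-sharp5 C-flat5 C4 E-flat5 sounds B4 C#5 Bbb4 Bb3 Db5.
Then write for French horn in F: it sounds a perfect fifth below written, so the part must be a perfect fifth above concert.
B4 → F#5
C#5 → G#5
Bbb4 → Fb5
Bb3 → F4
Db5 → Ab5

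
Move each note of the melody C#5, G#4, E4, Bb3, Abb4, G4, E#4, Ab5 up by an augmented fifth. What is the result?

G##5 D##5 B#4 F#4 Eb5 D#5 B##4 E6

An augmented fifth up from C#5 gives G##5.
G#4 up an augmented fifth is D##5.
E4 up an augmented fifth is B#4.
An augmented fifth up from Bb3 gives F#4.
Abb4: a fifth up reaches E, and 8 semitones makes it Eb5.
An augmented fifth up from G4 gives D#5.
E#4: a fifth up reaches B, and 8 semitones makes it B##4.
Ab5 up an augmented fifth is E6.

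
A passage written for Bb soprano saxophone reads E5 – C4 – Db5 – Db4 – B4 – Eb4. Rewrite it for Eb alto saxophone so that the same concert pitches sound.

B5 G4 Ab5 Ab4 F#5 Bb4

First find concert pitch: the Bb soprano saxophone sounds a major second below written, so E5 C4 Db5 Db4 B4 Eb4 sounds D5 Bb3 Cb5 Cb4 A4 Db4.
Then write for Eb alto saxophone: it sounds a major sixth below written, so the part must be a major sixth above concert.
D5 → B5
Bb3 → G4
Cb5 → Ab5
Cb4 → Ab4
A4 → F#5
Db4 → Bb4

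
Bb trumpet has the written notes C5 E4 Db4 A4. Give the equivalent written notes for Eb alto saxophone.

First find concert pitch: the Bb trumpet sounds a major second below written, so C5 E4 Db4 A4 sounds Bb4 D4 Cb4 G4.
Then write for Eb alto saxophone: it sounds a major sixth below written, so the part must be a major sixth above concert.
Bb4 → G5
D4 → B4
Cb4 → Ab4
G4 → E5

G5 B4 Ab4 E5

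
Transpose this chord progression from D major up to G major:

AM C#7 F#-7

D major up to G major is a perfect fourth; each chord root moves by that interval while the quality stays the same.
AM: root A up a perfect fourth → D, giving DM.
C#7: root C# up a perfect fourth → F#, giving F#7.
F#-7: root F# up a perfect fourth → B, giving B-7.

DM F#7 B-7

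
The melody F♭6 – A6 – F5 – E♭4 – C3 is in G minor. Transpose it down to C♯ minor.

G minor to C♯ minor down is a diminished fifth, so every note moves down by that interval.
Fb6 -> Bb5
A6 -> D#6
F5 -> B4
Eb4 -> A3
C3 -> F#2

Bb5 D#6 B4 A3 F#2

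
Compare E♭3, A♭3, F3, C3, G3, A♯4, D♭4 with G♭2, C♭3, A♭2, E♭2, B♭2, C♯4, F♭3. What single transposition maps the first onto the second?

down a major sixth

From Eb3 to Gb2 is 6 letter names — a sixth of some quality.
Gb2 to Eb3 is 9 semitones, which makes it a major sixth; the second version is lower, so the direction is down.
Checking another pair — Db4 → Fb3 — gives the same interval.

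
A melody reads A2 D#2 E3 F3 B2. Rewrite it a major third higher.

A2 → C#3
D#2 → F##2
E3 → G#3
F3 → A3
B2 → D#3

C#3 F##2 G#3 A3 D#3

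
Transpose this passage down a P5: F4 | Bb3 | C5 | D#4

Bb3 Eb3 F4 G#3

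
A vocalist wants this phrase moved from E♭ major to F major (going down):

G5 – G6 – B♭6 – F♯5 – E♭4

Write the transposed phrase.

E♭ major to F major down is a minor seventh, so every note moves down by that interval.
G5 → A4
G6 → A5
Bb6 → C6
F#5 → G#4
Eb4 → F3

A4 A5 C6 G#4 F3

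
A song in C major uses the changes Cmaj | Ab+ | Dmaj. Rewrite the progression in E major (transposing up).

C major up to E major is a major third; each chord root moves by that interval while the quality stays the same.
Cmaj: root C up a major third → E, giving Emaj.
Ab+: root Ab up a major third → C, giving C+.
Dmaj: root D up a major third → F#, giving F#maj.

Emaj C+ F#maj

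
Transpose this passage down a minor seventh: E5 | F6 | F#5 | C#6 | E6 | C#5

F#4 G5 G#4 D#5 F#5 D#4

E5 → F#4
F6 → G5
F#5 → G#4
C#6 → D#5
E6 → F#5
C#5 → D#4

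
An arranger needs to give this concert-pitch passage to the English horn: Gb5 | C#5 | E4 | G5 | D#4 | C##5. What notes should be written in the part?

The English horn sounds a perfect fifth below written, so the written part must be a perfect fifth above concert — transpose each note up.
Gb5 → Db6
C#5 → G#5
E4 → B4
G5 → D6
D#4 → A#4
C##5 → G##5

Db6 G#5 B4 D6 A#4 G##5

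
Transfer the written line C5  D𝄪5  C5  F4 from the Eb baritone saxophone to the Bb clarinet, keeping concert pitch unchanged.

F3 G##3 F3 Bb2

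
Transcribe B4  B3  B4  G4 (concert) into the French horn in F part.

Written C4 sounds as F3 on the French horn in F, so concert pitches are written a perfect fifth up.
B4 to F#5
B3 to F#4
B4 to F#5
G4 to D5

F#5 F#4 F#5 D5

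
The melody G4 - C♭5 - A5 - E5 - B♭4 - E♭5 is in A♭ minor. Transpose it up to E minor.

A♭ minor to E minor up is an augmented fifth, so every note moves up by that interval.
G4 → D#5
Cb5 → G5
A5 → E#6
E5 → B#5
Bb4 → F#5
Eb5 → B5

D#5 G5 E#6 B#5 F#5 B5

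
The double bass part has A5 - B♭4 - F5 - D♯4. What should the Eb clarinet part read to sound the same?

First find concert pitch: the double bass sounds a perfect octave below written, so A5 B♭4 F5 D♯4 sounds A4 Bb3 F4 D#3.
Then write for Eb clarinet: it sounds a minor third above written, so the part must be a minor third below concert.
A4 → F#4
Bb3 → G3
F4 → D4
D#3 → B#2

F#4 G3 D4 B#2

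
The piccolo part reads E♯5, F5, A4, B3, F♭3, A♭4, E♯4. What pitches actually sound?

E#6 F6 A5 B4 Fb4 Ab5 E#5

The piccolo sounds a perfect octave above written, so transpose each written note up a perfect octave.
E#5 -> E#6
F5 -> F6
A4 -> A5
B3 -> B4
Fb3 -> Fb4
Ab4 -> Ab5
E#4 -> E#5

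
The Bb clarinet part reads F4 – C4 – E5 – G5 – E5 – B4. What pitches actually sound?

Eb4 Bb3 D5 F5 D5 A4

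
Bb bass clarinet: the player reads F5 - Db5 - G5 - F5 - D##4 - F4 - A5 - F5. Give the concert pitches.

The Bb bass clarinet sounds a major ninth below written, so transpose each written note down a major ninth.
F5 -> Eb4
Db5 -> Cb4
G5 -> F4
F5 -> Eb4
D##4 -> C##3
F4 -> Eb3
A5 -> G4
F5 -> Eb4

Eb4 Cb4 F4 Eb4 C##3 Eb3 G4 Eb4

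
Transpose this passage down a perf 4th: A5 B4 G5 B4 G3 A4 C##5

E5 F#4 D5 F#4 D3 E4 G##4

A5 gives E5
B4 gives F#4
G5 gives D5
B4 gives F#4
G3 gives D3
A4 gives E4
C##5 gives G##4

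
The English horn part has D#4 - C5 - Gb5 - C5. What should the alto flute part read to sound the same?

C#4 Bb4 Fb5 Bb4

First find concert pitch: the English horn sounds a perfect fifth below written, so D#4 C5 Gb5 C5 sounds G#3 F4 Cb5 F4.
Then write for alto flute: it sounds a perfect fourth below written, so the part must be a perfect fourth above concert.
G#3 → C#4
F4 → Bb4
Cb5 → Fb5
F4 → Bb4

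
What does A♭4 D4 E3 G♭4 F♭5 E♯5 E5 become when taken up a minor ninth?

A minor ninth up from Ab4 gives Bbb5.
D4: a ninth up reaches E, and 13 semitones makes it Eb5.
E3 up a minor ninth is F4.
Gb4: a ninth up reaches A, and 13 semitones makes it Abb5.
Fb5: a ninth up reaches G, and 13 semitones makes it Gbb6.
E#5 up a minor ninth is F#6.
E5: a ninth up reaches F, and 13 semitones makes it F6.

Bbb5 Eb5 F4 Abb5 Gbb6 F#6 F6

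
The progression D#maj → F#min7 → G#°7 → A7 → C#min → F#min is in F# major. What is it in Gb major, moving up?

Ebmaj Gbmin7 Ab°7 Bbb7 Dbmin Gbmin

F# major up to Gb major is a diminished second; each chord root moves by that interval while the quality stays the same.
D#maj: root D# up a diminished second → Eb, giving Ebmaj.
F#min7: root F# up a diminished second → Gb, giving Gbmin7.
G#°7: root G# up a diminished second → Ab, giving Ab°7.
A7: root A up a diminished second → Bbb, giving Bbb7.
C#min: root C# up a diminished second → Db, giving Dbmin.
F#min: root F# up a diminished second → Gb, giving Gbmin.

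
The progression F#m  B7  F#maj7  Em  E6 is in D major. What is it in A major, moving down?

D major down to A major is a perfect fourth; each chord root moves by that interval while the quality stays the same.
F#m: root F# down a perfect fourth → C#, giving C#m.
B7: root B down a perfect fourth → F#, giving F#7.
F#maj7: root F# down a perfect fourth → C#, giving C#maj7.
Em: root E down a perfect fourth → B, giving Bm.
E6: root E down a perfect fourth → B, giving B6.

C#m F#7 C#maj7 Bm B6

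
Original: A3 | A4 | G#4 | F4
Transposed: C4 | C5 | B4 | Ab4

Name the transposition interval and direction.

From A3 to C4 is 3 letter names — a third of some quality.
A3 to C4 is 3 semitones, which makes it a minor third; the second version is higher, so the direction is up.
Checking another pair — F4 → Ab4 — gives the same interval.

up a minor third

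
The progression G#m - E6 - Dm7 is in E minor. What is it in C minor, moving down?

Em C6 Bbm7

E minor down to C minor is a major third; each chord root moves by that interval while the quality stays the same.
G#m: root G# down a major third → E, giving Em.
E6: root E down a major third → C, giving C6.
Dm7: root D down a major third → Bb, giving Bbm7.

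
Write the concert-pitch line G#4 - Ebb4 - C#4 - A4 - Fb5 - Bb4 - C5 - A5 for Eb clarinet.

The Eb clarinet sounds a minor third above written, so the written part must be a minor third below concert — transpose each note down.
G#4 → E#4
Ebb4 → Cb4
C#4 → A#3
A4 → F#4
Fb5 → Db5
Bb4 → G4
C5 → A4
A5 → F#5

E#4 Cb4 A#3 F#4 Db5 G4 A4 F#5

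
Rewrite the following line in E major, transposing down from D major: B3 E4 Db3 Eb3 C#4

D major to E major down is a minor seventh, so every note moves down by that interval.
B3 → C#3
E4 → F#3
Db3 → Eb2
Eb3 → F2
C#4 → D#3

C#3 F#3 Eb2 F2 D#3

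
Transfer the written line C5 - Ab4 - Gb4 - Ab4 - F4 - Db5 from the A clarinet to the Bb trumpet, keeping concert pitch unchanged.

B4 G4 F4 G4 E4 C5

First find concert pitch: the A clarinet sounds a minor third below written, so C5 Ab4 Gb4 Ab4 F4 Db5 sounds A4 F4 Eb4 F4 D4 Bb4.
Then write for Bb trumpet: it sounds a major second below written, so the part must be a major second above concert.
A4 → B4
F4 → G4
Eb4 → F4
F4 → G4
D4 → E4
Bb4 → C5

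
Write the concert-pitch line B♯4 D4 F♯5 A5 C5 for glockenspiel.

B#2 D2 F#3 A3 C3

The glockenspiel sounds a perfect fifteenth above written, so the written part must be a perfect fifteenth below concert — transpose each note down.
B#4 -> B#2
D4 -> D2
F#5 -> F#3
A5 -> A3
C5 -> C3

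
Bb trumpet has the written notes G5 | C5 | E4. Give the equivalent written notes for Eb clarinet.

D5 G4 B3

First find concert pitch: the Bb trumpet sounds a major second below written, so G5 C5 E4 sounds F5 Bb4 D4.
Then write for Eb clarinet: it sounds a minor third above written, so the part must be a minor third below concert.
F5 → D5
Bb4 → G4
D4 → B3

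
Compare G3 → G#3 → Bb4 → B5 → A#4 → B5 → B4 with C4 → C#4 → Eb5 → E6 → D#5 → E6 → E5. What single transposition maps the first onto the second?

Take the first pair: G3 → C4. G to C spans 4 letter names, so the interval is some kind of fourth.
G3 to C4 is 5 semitones, which makes it a perfect fourth; the second version is higher, so the direction is up.
Checking another pair — B4 → E5 — gives the same interval.

up a perfect fourth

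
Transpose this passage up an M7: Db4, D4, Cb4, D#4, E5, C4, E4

C5 C#5 Bb4 C##5 D#6 B4 D#5

Db4 becomes C5
D4 becomes C#5
Cb4 becomes Bb4
D#4 becomes C##5
E5 becomes D#6
C4 becomes B4
E4 becomes D#5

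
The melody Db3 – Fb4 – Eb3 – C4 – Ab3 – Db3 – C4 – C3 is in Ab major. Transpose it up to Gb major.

Ab major to Gb major up is a minor seventh, so every note moves up by that interval.
Db3 becomes Cb4
Fb4 becomes Ebb5
Eb3 becomes Db4
C4 becomes Bb4
Ab3 becomes Gb4
Db3 becomes Cb4
C4 becomes Bb4
C3 becomes Bb3

Cb4 Ebb5 Db4 Bb4 Gb4 Cb4 Bb4 Bb3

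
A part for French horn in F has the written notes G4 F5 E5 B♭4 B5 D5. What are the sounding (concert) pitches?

C4 Bb4 A4 Eb4 E5 G4

The French horn in F sounds a perfect fifth below written, so transpose each written note down a perfect fifth.
G4 becomes C4
F5 becomes Bb4
E5 becomes A4
Bb4 becomes Eb4
B5 becomes E5
D5 becomes G4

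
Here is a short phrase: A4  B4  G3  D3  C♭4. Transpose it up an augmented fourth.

D#5 E#5 C#4 G#3 F4

A4: a fourth up reaches D, and 6 semitones makes it D#5.
An augmented fourth up from B4 gives E#5.
G3 up an augmented fourth is C#4.
An augmented fourth up from D3 gives G#3.
An augmented fourth up from Cb4 gives F4.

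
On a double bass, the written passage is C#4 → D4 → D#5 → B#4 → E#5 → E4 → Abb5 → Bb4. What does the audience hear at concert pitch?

C#3 D3 D#4 B#3 E#4 E3 Abb4 Bb3

The double bass sounds a perfect octave below written, so transpose each written note down a perfect octave.
C#4 becomes C#3
D4 becomes D3
D#5 becomes D#4
B#4 becomes B#3
E#5 becomes E#4
E4 becomes E3
Abb5 becomes Abb4
Bb4 becomes Bb3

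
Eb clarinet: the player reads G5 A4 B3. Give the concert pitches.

Bb5 C5 D4

The Eb clarinet sounds a minor third above written, so transpose each written note up a minor third.
G5 to Bb5
A4 to C5
B3 to D4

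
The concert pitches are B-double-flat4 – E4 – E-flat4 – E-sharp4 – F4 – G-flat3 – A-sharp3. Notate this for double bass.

Bbb5 E5 Eb5 E#5 F5 Gb4 A#4

The double bass sounds a perfect octave below written, so the written part must be a perfect octave above concert — transpose each note up.
Bbb4 -> Bbb5
E4 -> E5
Eb4 -> Eb5
E#4 -> E#5
F4 -> F5
Gb3 -> Gb4
A#3 -> A#4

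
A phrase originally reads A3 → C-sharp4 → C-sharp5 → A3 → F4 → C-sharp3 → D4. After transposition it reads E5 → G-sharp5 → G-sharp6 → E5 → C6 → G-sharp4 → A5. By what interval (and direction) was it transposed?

up a perfect twelfth

Take the first pair: A3 → E5. A to E spans 12 letter names, so the interval is some kind of twelfth.
A3 to E5 is 19 semitones, which makes it a perfect twelfth; the second version is higher, so the direction is up.
Checking another pair — D4 → A5 — gives the same interval.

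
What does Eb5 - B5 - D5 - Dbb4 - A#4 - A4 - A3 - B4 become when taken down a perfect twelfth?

Ab3 E4 G3 Gbb2 D#3 D3 D2 E3

Eb5 -> Ab3
B5 -> E4
D5 -> G3
Dbb4 -> Gbb2
A#4 -> D#3
A4 -> D3
A3 -> D2
B4 -> E3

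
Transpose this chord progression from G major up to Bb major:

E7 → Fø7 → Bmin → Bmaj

G major up to Bb major is a minor third; each chord root moves by that interval while the quality stays the same.
E7: root E up a minor third → G, giving G7.
Fø7: root F up a minor third → Ab, giving Abø7.
Bmin: root B up a minor third → D, giving Dmin.
Bmaj: root B up a minor third → D, giving Dmaj.

G7 Abø7 Dmin Dmaj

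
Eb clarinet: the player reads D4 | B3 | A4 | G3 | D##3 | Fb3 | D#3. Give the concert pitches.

Written C4 on the Eb clarinet sounds as Eb4, a minor third higher; apply that shift to every note.
D4 → F4
B3 → D4
A4 → C5
G3 → Bb3
D##3 → F##3
Fb3 → Abb3
D#3 → F#3

F4 D4 C5 Bb3 F##3 Abb3 F#3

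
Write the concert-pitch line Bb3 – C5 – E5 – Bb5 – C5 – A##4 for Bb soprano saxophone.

The Bb soprano saxophone sounds a major second below written, so the written part must be a major second above concert — transpose each note up.
Bb3 → C4
C5 → D5
E5 → F#5
Bb5 → C6
C5 → D5
A##4 → B##4

C4 D5 F#5 C6 D5 B##4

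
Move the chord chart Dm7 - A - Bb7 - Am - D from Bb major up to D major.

Bb major up to D major is a major third; each chord root moves by that interval while the quality stays the same.
Dm7: root D up a major third → F#, giving F#m7.
A: root A up a major third → C#, giving C#.
Bb7: root Bb up a major third → D, giving D7.
Am: root A up a major third → C#, giving C#m.
D: root D up a major third → F#, giving F#.

F#m7 C# D7 C#m F#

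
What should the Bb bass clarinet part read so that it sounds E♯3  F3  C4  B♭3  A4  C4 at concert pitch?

F##4 G4 D5 C5 B5 D5

The Bb bass clarinet sounds a major ninth below written, so the written part must be a major ninth above concert — transpose each note up.
E#3 becomes F##4
F3 becomes G4
C4 becomes D5
Bb3 becomes C5
A4 becomes B5
C4 becomes D5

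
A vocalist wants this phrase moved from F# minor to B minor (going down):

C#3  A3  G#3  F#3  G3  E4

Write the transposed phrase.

F#2 D3 C#3 B2 C3 A3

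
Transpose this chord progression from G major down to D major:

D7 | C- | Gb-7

G major down to D major is a perfect fourth; each chord root moves by that interval while the quality stays the same.
D7: root D down a perfect fourth → A, giving A7.
C-: root C down a perfect fourth → G, giving G-.
Gb-7: root Gb down a perfect fourth → Db, giving Db-7.

A7 G- Db-7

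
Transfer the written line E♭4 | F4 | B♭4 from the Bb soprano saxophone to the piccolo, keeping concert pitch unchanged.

Db3 Eb3 Ab3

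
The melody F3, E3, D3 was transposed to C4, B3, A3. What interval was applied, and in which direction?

up a perfect fifth

Take the first pair: F3 → C4. F to C spans 5 letter names, so the interval is some kind of fifth.
F3 to C4 is 7 semitones, which makes it a perfect fifth; the second version is higher, so the direction is up.
Checking another pair — D3 → A3 — gives the same interval.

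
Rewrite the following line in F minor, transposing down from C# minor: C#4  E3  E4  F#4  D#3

F3 Ab2 Ab3 Bb3 G2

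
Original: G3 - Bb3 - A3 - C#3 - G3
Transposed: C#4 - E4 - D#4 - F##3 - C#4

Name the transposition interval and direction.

up an augmented fourth

From G3 to C#4 is 4 letter names — a fourth of some quality.
G3 to C#4 is 6 semitones, which makes it an augmented fourth; the second version is higher, so the direction is up.
Checking another pair — G3 → C#4 — gives the same interval.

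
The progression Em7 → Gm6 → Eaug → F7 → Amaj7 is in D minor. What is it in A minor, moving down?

D minor down to A minor is a perfect fourth; each chord root moves by that interval while the quality stays the same.
Em7: root E down a perfect fourth → B, giving Bm7.
Gm6: root G down a perfect fourth → D, giving Dm6.
Eaug: root E down a perfect fourth → B, giving Baug.
F7: root F down a perfect fourth → C, giving C7.
Amaj7: root A down a perfect fourth → E, giving Emaj7.

Bm7 Dm6 Baug C7 Emaj7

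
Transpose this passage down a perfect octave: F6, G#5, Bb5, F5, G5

F6 down a perfect octave is F5.
A perfect octave down from G#5 gives G#4.
Bb5: an octave down reaches B, and 12 semitones makes it Bb4.
F5: an octave down reaches F, and 12 semitones makes it F4.
A perfect octave down from G5 gives G4.

F5 G#4 Bb4 F4 G4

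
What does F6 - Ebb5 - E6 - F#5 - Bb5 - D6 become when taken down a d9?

E#5 D4 D##5 E##4 A#4 C##5

F6 gives E#5
Ebb5 gives D4
E6 gives D##5
F#5 gives E##4
Bb5 gives A#4
D6 gives C##5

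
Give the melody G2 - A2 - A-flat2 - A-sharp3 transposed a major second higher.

A2 B2 Bb2 B#3

G2 to A2
A2 to B2
Ab2 to Bb2
A#3 to B#3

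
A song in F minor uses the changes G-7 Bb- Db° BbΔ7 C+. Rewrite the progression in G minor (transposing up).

F minor up to G minor is a major second; each chord root moves by that interval while the quality stays the same.
G-7: root G up a major second → A, giving A-7.
Bb-: root Bb up a major second → C, giving C-.
Db°: root Db up a major second → Eb, giving Eb°.
BbΔ7: root Bb up a major second → C, giving CΔ7.
C+: root C up a major second → D, giving D+.

A-7 C- Eb° CΔ7 D+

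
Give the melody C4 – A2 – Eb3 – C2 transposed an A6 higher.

A#4 F##3 C#4 A#2

C4: a sixth up reaches A, and 10 semitones makes it A#4.
A2 up an augmented sixth is F##3.
Eb3 up an augmented sixth is C#4.
C2: a sixth up reaches A, and 10 semitones makes it A#2.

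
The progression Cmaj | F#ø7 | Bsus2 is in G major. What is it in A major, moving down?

Dmaj G#ø7 C#sus2

G major down to A major is a minor seventh; each chord root moves by that interval while the quality stays the same.
Cmaj: root C down a minor seventh → D, giving Dmaj.
F#ø7: root F# down a minor seventh → G#, giving G#ø7.
Bsus2: root B down a minor seventh → C#, giving C#sus2.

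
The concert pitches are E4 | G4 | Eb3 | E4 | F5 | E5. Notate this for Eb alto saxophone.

C#5 E5 C4 C#5 D6 C#6

Written C4 sounds as Eb3 on the Eb alto saxophone, so concert pitches are written a major sixth up.
E4 becomes C#5
G4 becomes E5
Eb3 becomes C4
E4 becomes C#5
F5 becomes D6
E5 becomes C#6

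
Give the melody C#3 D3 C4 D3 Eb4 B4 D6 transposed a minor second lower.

B#2 C#3 B3 C#3 D4 A#4 C#6

C#3 down a minor second is B#2.
A minor second down from D3 gives C#3.
A minor second down from C4 gives B3.
A minor second down from D3 gives C#3.
Eb4: a second down reaches D, and 1 semitone makes it D4.
B4 down a minor second is A#4.
D6 down a minor second is C#6.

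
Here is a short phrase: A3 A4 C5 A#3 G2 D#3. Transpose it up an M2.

B3 B4 D5 B#3 A2 E#3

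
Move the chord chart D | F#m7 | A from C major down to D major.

C major down to D major is a minor seventh; each chord root moves by that interval while the quality stays the same.
D: root D down a minor seventh → E, giving E.
F#m7: root F# down a minor seventh → G#, giving G#m7.
A: root A down a minor seventh → B, giving B.

E G#m7 B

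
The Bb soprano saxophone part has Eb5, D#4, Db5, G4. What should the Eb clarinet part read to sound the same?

Bb4 A#3 Ab4 D4

First find concert pitch: the Bb soprano saxophone sounds a major second below written, so Eb5 D#4 Db5 G4 sounds Db5 C#4 Cb5 F4.
Then write for Eb clarinet: it sounds a minor third above written, so the part must be a minor third below concert.
Db5 → Bb4
C#4 → A#3
Cb5 → Ab4
F4 → D4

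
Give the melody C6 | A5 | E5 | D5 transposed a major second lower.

Bb5 G5 D5 C5

C6 to Bb5
A5 to G5
E5 to D5
D5 to C5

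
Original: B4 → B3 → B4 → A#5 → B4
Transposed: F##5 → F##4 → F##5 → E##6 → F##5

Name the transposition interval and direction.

Take the first pair: B4 → F##5. B to F spans 5 letter names, so the interval is some kind of fifth.
B4 to F##5 is 8 semitones, which makes it an augmented fifth; the second version is higher, so the direction is up.
Checking another pair — B4 → F##5 — gives the same interval.

up an augmented fifth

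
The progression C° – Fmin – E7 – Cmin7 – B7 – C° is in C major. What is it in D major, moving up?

C major up to D major is a major second; each chord root moves by that interval while the quality stays the same.
C°: root C up a major second → D, giving D°.
Fmin: root F up a major second → G, giving Gmin.
E7: root E up a major second → F#, giving F#7.
Cmin7: root C up a major second → D, giving Dmin7.
B7: root B up a major second → C#, giving C#7.
C°: root C up a major second → D, giving D°.

D° Gmin F#7 Dmin7 C#7 D°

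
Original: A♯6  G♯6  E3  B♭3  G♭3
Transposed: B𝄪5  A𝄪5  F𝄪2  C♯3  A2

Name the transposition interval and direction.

down a diminished seventh

From A#6 to B##5 is 7 letter names — a seventh of some quality.
B##5 to A#6 is 9 semitones, which makes it a diminished seventh; the second version is lower, so the direction is down.
Checking another pair — Gb3 → A2 — gives the same interval.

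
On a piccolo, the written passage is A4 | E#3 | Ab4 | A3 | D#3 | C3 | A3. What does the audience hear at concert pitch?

Written C4 on the piccolo sounds as C5, a perfect octave higher; apply that shift to every note.
A4 to A5
E#3 to E#4
Ab4 to Ab5
A3 to A4
D#3 to D#4
C3 to C4
A3 to A4

A5 E#4 Ab5 A4 D#4 C4 A4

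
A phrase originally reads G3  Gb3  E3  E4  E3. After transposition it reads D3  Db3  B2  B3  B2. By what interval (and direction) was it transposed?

down a perfect fourth

From G3 to D3 is 4 letter names — a fourth of some quality.
D3 to G3 is 5 semitones, which makes it a perfect fourth; the second version is lower, so the direction is down.
Checking another pair — E3 → B2 — gives the same interval.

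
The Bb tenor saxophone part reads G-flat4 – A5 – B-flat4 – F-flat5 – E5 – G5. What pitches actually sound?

Written C4 on the Bb tenor saxophone sounds as Bb2, a major ninth lower; apply that shift to every note.
Gb4 gives Fb3
A5 gives G4
Bb4 gives Ab3
Fb5 gives Ebb4
E5 gives D4
G5 gives F4

Fb3 G4 Ab3 Ebb4 D4 F4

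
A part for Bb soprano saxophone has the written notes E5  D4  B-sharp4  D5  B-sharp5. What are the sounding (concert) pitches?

The Bb soprano saxophone sounds a major second below written, so transpose each written note down a major second.
E5 gives D5
D4 gives C4
B#4 gives A#4
D5 gives C5
B#5 gives A#5

D5 C4 A#4 C5 A#5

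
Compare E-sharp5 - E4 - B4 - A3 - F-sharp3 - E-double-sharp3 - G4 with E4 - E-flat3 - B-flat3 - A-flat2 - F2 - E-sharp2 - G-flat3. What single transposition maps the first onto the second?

From E#5 to E4 is 8 letter names — an octave of some quality.
E4 to E#5 is 13 semitones, which makes it an augmented octave; the second version is lower, so the direction is down.
Checking another pair — G4 → Gb3 — gives the same interval.

down an augmented octave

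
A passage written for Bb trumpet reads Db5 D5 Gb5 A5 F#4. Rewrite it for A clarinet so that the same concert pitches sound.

First find concert pitch: the Bb trumpet sounds a major second below written, so Db5 D5 Gb5 A5 F#4 sounds Cb5 C5 Fb5 G5 E4.
Then write for A clarinet: it sounds a minor third below written, so the part must be a minor third above concert.
Cb5 → Ebb5
C5 → Eb5
Fb5 → Abb5
G5 → Bb5
E4 → G4

Ebb5 Eb5 Abb5 Bb5 G4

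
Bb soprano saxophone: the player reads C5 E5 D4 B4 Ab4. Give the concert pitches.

Bb4 D5 C4 A4 Gb4

Written C4 on the Bb soprano saxophone sounds as Bb3, a major second lower; apply that shift to every note.
C5 becomes Bb4
E5 becomes D5
D4 becomes C4
B4 becomes A4
Ab4 becomes Gb4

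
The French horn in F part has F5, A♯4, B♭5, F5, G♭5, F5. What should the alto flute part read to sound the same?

First find concert pitch: the French horn in F sounds a perfect fifth below written, so F5 A♯4 B♭5 F5 G♭5 F5 sounds Bb4 D#4 Eb5 Bb4 Cb5 Bb4.
Then write for alto flute: it sounds a perfect fourth below written, so the part must be a perfect fourth above concert.
Bb4 → Eb5
D#4 → G#4
Eb5 → Ab5
Bb4 → Eb5
Cb5 → Fb5
Bb4 → Eb5

Eb5 G#4 Ab5 Eb5 Fb5 Eb5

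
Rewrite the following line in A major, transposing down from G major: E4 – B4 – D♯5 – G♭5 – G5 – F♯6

F#3 C#4 E#4 Ab4 A4 G#5

From G down to A is a minor seventh; apply that to each pitch.
E4 -> F#3
B4 -> C#4
D#5 -> E#4
Gb5 -> Ab4
G5 -> A4
F#6 -> G#5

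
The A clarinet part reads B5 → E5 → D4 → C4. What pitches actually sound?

Written C4 on the A clarinet sounds as A3, a minor third lower; apply that shift to every note.
B5 to G#5
E5 to C#5
D4 to B3
C4 to A3

G#5 C#5 B3 A3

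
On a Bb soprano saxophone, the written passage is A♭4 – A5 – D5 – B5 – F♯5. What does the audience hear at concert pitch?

Gb4 G5 C5 A5 E5

Written C4 on the Bb soprano saxophone sounds as Bb3, a major second lower; apply that shift to every note.
Ab4 -> Gb4
A5 -> G5
D5 -> C5
B5 -> A5
F#5 -> E5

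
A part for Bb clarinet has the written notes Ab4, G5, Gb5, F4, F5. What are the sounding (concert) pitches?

Gb4 F5 Fb5 Eb4 Eb5

The Bb clarinet sounds a major second below written, so transpose each written note down a major second.
Ab4 becomes Gb4
G5 becomes F5
Gb5 becomes Fb5
F4 becomes Eb4
F5 becomes Eb5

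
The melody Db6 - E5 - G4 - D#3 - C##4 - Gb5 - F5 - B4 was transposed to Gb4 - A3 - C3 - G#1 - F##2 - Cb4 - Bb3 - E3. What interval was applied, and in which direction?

down a perfect twelfth

Take the first pair: Db6 → Gb4. D to G spans 12 letter names, so the interval is some kind of twelfth.
Gb4 to Db6 is 19 semitones, which makes it a perfect twelfth; the second version is lower, so the direction is down.
Checking another pair — B4 → E3 — gives the same interval.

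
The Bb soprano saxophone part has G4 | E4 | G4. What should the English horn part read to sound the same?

First find concert pitch: the Bb soprano saxophone sounds a major second below written, so G4 E4 G4 sounds F4 D4 F4.
Then write for English horn: it sounds a perfect fifth below written, so the part must be a perfect fifth above concert.
F4 → C5
D4 → A4
F4 → C5

C5 A4 C5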